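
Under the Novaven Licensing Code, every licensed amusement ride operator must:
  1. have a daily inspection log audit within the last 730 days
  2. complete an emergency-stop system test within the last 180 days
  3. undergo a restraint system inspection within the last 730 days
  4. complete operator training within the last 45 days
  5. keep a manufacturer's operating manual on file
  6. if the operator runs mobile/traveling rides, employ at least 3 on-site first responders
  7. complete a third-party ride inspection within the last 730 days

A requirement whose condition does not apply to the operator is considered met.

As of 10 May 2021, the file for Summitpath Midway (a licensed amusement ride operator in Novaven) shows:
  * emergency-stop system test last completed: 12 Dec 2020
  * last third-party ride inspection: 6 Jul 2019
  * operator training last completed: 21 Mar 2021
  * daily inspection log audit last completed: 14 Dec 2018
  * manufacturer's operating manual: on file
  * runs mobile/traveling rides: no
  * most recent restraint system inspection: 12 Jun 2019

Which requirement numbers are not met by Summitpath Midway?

1. daily inspection log audit 878 days ago vs limit 730 → not met
2. emergency-stop system test 149 days ago vs limit 180 → met
3. restraint system inspection 698 days ago vs limit 730 → met
4. operator training 50 days ago vs limit 45 → not met
5. manufacturer's operating manual present → met
6. condition 'runs mobile/traveling rides' does not hold → requirement n/a → met
7. third-party ride inspection 674 days ago vs limit 730 → met
Not met: 1, 4

1, 4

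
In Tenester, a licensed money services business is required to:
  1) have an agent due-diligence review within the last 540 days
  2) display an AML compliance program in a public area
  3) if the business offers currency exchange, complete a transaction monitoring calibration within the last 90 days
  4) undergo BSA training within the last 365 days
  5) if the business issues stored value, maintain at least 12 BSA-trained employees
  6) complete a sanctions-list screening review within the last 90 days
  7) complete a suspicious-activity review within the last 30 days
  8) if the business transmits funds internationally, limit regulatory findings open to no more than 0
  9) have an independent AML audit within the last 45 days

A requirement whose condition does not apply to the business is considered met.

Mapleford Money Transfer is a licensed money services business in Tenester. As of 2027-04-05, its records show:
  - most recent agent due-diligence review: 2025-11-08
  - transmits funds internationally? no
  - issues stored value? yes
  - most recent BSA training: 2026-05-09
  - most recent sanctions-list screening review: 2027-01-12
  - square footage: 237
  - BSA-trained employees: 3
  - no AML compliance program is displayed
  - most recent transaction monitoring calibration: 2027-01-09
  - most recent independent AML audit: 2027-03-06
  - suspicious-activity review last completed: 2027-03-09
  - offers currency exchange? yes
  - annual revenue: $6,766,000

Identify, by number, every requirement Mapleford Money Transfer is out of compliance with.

2, 5

1. agent due-diligence review 513 days ago vs limit 540 → met
2. AML compliance program absent → not met
3. condition 'offers currency exchange' holds; transaction monitoring calibration 86 days ago vs limit 90 → met
4. BSA training 331 days ago vs limit 365 → met
5. condition 'issues stored value' holds; BSA-trained employees 3 < 12 → not met
6. sanctions-list screening review 83 days ago vs limit 90 → met
7. suspicious-activity review 27 days ago vs limit 30 → met
8. condition 'transmits funds internationally' does not hold → requirement n/a → met
9. independent AML audit 30 days ago vs limit 45 → met
Not met: 2, 5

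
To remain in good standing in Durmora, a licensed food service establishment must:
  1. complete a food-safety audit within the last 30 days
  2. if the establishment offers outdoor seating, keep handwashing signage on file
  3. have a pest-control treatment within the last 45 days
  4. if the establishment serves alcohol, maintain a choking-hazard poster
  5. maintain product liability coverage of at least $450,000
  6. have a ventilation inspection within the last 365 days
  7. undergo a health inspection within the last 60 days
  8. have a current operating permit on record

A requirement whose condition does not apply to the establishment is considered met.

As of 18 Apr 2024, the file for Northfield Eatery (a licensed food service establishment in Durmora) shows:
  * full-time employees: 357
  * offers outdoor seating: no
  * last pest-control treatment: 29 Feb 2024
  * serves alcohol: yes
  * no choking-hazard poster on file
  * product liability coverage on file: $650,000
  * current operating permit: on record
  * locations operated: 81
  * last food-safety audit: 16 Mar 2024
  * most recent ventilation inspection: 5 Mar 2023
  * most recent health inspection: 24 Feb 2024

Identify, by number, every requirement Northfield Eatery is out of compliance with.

1. food-safety audit 33 days ago vs limit 30 → not met
2. condition 'offers outdoor seating' does not hold → requirement n/a → met
3. pest-control treatment 49 days ago vs limit 45 → not met
4. condition 'serves alcohol' holds; choking-hazard poster absent → not met
5. product liability coverage $650,000 ≥ $450,000 → met
6. ventilation inspection 410 days ago vs limit 365 → not met
7. health inspection 54 days ago vs limit 60 → met
8. current operating permit present → met
Not met: 1, 3, 4, 6

1, 3, 4, 6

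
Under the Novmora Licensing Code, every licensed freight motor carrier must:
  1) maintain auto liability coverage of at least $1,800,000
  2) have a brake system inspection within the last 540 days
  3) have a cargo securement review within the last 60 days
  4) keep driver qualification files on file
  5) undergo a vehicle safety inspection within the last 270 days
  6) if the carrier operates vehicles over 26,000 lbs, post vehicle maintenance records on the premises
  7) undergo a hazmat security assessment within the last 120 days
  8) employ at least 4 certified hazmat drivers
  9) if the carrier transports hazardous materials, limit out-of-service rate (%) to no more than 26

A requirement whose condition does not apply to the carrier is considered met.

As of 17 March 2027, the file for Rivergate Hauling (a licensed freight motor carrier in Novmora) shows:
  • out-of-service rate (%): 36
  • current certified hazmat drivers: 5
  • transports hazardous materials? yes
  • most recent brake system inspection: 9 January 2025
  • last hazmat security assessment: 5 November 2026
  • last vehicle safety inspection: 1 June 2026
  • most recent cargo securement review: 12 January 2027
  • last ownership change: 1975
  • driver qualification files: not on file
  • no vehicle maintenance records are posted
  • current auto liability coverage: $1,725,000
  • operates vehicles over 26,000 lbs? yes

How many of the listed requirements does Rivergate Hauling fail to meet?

1. auto liability coverage $1,725,000 < $1,800,000 → not met
2. brake system inspection 797 days ago vs limit 540 → not met
3. cargo securement review 64 days ago vs limit 60 → not met
4. driver qualification files absent → not met
5. vehicle safety inspection 289 days ago vs limit 270 → not met
6. condition 'operates vehicles over 26,000 lbs' holds; vehicle maintenance records absent → not met
7. hazmat security assessment 132 days ago vs limit 120 → not met
8. certified hazmat drivers 5 ≥ 4 → met
9. condition 'transports hazardous materials' holds; out-of-service rate (%) 36 > 26 → not met
Not met: 8 of 9

8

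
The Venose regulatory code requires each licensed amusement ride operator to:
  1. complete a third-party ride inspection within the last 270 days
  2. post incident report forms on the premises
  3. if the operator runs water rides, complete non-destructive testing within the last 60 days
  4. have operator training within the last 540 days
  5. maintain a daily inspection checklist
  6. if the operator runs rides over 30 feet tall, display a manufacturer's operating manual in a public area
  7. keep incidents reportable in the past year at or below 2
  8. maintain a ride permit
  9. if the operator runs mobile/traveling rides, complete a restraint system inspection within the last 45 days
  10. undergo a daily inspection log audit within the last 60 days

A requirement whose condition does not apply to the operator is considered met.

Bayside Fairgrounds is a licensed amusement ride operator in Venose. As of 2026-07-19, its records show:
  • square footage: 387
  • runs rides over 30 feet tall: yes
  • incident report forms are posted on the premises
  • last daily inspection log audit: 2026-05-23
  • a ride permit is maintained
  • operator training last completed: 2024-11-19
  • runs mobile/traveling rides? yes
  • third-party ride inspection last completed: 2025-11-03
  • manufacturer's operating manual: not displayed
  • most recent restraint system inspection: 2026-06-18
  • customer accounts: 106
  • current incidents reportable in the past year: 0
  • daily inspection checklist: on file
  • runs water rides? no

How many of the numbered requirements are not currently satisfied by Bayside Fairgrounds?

2

1. third-party ride inspection 258 days ago vs limit 270 → met
2. incident report forms present → met
3. condition 'runs water rides' does not hold → requirement n/a → met
4. operator training 607 days ago vs limit 540 → not met
5. daily inspection checklist present → met
6. condition 'runs rides over 30 feet tall' holds; manufacturer's operating manual absent → not met
7. incidents reportable in the past year 0 ≤ 2 → met
8. ride permit present → met
9. condition 'runs mobile/traveling rides' holds; restraint system inspection 31 days ago vs limit 45 → met
10. daily inspection log audit 57 days ago vs limit 60 → met
Not met: 2 of 10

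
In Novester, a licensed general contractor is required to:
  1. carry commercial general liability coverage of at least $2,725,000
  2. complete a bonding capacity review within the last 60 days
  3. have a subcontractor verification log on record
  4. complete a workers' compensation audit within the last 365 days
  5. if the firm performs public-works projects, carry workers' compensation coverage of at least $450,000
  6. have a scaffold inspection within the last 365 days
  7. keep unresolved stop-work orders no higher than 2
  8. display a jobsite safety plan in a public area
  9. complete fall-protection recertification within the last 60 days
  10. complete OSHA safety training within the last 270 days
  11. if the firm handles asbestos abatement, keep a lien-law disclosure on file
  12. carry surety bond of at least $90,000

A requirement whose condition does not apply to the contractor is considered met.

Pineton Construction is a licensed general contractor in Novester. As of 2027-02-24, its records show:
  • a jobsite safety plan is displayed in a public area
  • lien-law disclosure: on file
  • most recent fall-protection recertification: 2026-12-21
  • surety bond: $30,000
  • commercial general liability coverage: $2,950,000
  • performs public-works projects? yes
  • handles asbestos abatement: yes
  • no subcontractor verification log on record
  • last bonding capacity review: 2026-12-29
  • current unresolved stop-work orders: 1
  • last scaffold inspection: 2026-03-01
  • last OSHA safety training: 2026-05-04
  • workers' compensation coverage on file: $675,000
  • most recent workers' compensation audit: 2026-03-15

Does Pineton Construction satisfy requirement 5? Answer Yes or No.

5. condition 'performs public-works projects' holds; workers' compensation coverage $675,000 ≥ $450,000 → met

Yes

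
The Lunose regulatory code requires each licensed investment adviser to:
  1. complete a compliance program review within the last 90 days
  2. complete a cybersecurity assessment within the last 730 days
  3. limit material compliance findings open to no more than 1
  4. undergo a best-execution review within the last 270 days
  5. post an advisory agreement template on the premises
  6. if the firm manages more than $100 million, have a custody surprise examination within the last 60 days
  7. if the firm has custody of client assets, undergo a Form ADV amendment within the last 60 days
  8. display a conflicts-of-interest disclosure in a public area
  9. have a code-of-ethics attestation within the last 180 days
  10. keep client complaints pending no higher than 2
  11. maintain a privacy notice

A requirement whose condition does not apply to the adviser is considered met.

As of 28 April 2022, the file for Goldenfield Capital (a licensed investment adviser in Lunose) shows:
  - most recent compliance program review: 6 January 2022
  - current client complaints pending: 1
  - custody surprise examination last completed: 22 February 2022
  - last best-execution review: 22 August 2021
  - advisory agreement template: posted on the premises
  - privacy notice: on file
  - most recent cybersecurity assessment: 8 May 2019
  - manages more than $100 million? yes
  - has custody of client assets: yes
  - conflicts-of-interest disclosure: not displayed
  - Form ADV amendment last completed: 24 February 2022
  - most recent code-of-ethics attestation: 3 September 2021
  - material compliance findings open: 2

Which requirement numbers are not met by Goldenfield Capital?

1. compliance program review 112 days ago vs limit 90 → not met
2. cybersecurity assessment 1086 days ago vs limit 730 → not met
3. material compliance findings open 2 > 1 → not met
4. best-execution review 249 days ago vs limit 270 → met
5. advisory agreement template present → met
6. condition 'manages more than $100 million' holds; custody surprise examination 65 days ago vs limit 60 → not met
7. condition 'has custody of client assets' holds; Form ADV amendment 63 days ago vs limit 60 → not met
8. conflicts-of-interest disclosure absent → not met
9. code-of-ethics attestation 237 days ago vs limit 180 → not met
10. client complaints pending 1 ≤ 2 → met
11. privacy notice present → met
Not met: 1, 2, 3, 6, 7, 8, 9

1, 2, 3, 6, 7, 8, 9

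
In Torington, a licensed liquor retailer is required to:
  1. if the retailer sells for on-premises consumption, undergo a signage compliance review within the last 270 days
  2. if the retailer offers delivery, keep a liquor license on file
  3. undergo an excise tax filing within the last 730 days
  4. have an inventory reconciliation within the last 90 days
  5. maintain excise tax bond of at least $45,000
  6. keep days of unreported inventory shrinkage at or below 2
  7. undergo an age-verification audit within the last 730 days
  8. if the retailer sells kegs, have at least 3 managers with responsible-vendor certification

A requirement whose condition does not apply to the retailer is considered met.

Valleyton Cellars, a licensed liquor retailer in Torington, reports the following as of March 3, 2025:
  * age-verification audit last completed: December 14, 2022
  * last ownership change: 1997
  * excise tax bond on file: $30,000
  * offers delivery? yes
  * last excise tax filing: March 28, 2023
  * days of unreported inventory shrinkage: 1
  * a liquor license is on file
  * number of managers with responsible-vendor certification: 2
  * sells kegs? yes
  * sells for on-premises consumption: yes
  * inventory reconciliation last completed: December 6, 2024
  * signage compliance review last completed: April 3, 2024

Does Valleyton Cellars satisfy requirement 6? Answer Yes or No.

Yes

6. days of unreported inventory shrinkage 1 ≤ 2 → met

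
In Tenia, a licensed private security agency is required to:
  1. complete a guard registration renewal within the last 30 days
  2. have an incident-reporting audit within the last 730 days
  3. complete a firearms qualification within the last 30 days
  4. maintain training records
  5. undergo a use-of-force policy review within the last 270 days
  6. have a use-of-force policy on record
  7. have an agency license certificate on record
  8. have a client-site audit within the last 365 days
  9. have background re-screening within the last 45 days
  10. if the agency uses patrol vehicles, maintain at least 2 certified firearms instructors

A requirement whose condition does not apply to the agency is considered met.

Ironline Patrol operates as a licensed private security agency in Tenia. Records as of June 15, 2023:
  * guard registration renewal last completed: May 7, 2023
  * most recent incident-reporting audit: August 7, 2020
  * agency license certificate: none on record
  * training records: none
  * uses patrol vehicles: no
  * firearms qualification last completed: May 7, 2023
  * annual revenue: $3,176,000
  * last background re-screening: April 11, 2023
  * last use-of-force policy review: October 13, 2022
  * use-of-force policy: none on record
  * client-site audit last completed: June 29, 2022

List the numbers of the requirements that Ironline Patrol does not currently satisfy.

1, 2, 3, 4, 6, 7, 9

1. guard registration renewal 39 days ago vs limit 30 → not met
2. incident-reporting audit 1042 days ago vs limit 730 → not met
3. firearms qualification 39 days ago vs limit 30 → not met
4. training records absent → not met
5. use-of-force policy review 245 days ago vs limit 270 → met
6. use-of-force policy absent → not met
7. agency license certificate absent → not met
8. client-site audit 351 days ago vs limit 365 → met
9. background re-screening 65 days ago vs limit 45 → not met
10. condition 'uses patrol vehicles' does not hold → requirement n/a → met
Not met: 1, 2, 3, 4, 6, 7, 9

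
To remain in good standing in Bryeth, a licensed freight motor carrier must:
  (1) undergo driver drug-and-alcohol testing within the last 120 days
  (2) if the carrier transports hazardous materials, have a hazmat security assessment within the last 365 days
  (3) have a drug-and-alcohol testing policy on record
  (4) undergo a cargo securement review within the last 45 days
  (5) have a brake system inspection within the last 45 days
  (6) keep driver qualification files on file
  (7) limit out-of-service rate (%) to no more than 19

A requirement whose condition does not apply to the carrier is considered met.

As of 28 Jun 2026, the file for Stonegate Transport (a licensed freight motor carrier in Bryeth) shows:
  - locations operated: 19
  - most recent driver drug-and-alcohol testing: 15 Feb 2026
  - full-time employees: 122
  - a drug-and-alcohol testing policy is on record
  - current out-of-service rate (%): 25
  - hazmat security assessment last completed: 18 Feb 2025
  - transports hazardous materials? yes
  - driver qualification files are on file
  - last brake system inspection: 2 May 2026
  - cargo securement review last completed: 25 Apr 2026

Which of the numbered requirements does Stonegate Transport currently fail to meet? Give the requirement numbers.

1. driver drug-and-alcohol testing 133 days ago vs limit 120 → not met
2. condition 'transports hazardous materials' holds; hazmat security assessment 495 days ago vs limit 365 → not met
3. drug-and-alcohol testing policy present → met
4. cargo securement review 64 days ago vs limit 45 → not met
5. brake system inspection 57 days ago vs limit 45 → not met
6. driver qualification files present → met
7. out-of-service rate (%) 25 > 19 → not met
Not met: 1, 2, 4, 5, 7

1, 2, 4, 5, 7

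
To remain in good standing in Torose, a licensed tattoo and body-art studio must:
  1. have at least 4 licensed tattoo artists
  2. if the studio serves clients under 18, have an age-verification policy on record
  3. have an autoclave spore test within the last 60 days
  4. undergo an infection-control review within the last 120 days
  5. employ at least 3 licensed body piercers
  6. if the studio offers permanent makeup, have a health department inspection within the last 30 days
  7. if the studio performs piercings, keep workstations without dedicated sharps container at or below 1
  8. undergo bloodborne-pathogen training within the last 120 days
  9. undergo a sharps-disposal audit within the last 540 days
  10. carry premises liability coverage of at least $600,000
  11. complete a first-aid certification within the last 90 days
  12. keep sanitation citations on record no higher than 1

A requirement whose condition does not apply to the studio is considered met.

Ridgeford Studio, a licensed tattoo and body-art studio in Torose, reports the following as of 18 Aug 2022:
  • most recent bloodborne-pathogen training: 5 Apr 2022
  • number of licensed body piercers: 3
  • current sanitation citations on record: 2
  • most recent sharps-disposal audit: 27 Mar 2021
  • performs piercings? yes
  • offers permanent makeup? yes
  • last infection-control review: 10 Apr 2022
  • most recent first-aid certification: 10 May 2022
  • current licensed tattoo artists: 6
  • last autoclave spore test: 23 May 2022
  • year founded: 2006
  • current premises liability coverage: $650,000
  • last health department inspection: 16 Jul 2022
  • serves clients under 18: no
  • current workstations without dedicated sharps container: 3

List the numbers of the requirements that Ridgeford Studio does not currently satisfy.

1. licensed tattoo artists 6 ≥ 4 → met
2. condition 'serves clients under 18' does not hold → requirement n/a → met
3. autoclave spore test 87 days ago vs limit 60 → not met
4. infection-control review 130 days ago vs limit 120 → not met
5. licensed body piercers 3 ≥ 3 → met
6. condition 'offers permanent makeup' holds; health department inspection 33 days ago vs limit 30 → not met
7. condition 'performs piercings' holds; workstations without dedicated sharps container 3 > 1 → not met
8. bloodborne-pathogen training 135 days ago vs limit 120 → not met
9. sharps-disposal audit 509 days ago vs limit 540 → met
10. premises liability coverage $650,000 ≥ $600,000 → met
11. first-aid certification 100 days ago vs limit 90 → not met
12. sanitation citations on record 2 > 1 → not met
Not met: 3, 4, 6, 7, 8, 11, 12

3, 4, 6, 7, 8, 11, 12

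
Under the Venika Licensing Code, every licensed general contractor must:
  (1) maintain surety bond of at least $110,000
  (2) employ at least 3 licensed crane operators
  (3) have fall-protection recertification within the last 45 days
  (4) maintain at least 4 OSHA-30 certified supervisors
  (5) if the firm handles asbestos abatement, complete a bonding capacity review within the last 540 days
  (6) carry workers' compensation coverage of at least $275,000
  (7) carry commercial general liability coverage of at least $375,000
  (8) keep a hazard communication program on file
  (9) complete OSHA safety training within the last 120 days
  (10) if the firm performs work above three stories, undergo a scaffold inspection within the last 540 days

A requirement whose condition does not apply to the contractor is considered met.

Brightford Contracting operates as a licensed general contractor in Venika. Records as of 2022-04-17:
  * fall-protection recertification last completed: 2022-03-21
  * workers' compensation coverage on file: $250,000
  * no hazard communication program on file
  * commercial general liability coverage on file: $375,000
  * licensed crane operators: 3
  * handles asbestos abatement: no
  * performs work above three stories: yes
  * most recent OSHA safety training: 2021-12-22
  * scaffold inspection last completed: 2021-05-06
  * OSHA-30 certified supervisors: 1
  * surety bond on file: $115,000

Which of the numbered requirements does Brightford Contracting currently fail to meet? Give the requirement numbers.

1. surety bond $115,000 ≥ $110,000 → met
2. licensed crane operators 3 ≥ 3 → met
3. fall-protection recertification 27 days ago vs limit 45 → met
4. OSHA-30 certified supervisors 1 < 4 → not met
5. condition 'handles asbestos abatement' does not hold → requirement n/a → met
6. workers' compensation coverage $250,000 < $275,000 → not met
7. commercial general liability coverage $375,000 ≥ $375,000 → met
8. hazard communication program absent → not met
9. OSHA safety training 116 days ago vs limit 120 → met
10. condition 'performs work above three stories' holds; scaffold inspection 346 days ago vs limit 540 → met
Not met: 4, 6, 8

4, 6, 8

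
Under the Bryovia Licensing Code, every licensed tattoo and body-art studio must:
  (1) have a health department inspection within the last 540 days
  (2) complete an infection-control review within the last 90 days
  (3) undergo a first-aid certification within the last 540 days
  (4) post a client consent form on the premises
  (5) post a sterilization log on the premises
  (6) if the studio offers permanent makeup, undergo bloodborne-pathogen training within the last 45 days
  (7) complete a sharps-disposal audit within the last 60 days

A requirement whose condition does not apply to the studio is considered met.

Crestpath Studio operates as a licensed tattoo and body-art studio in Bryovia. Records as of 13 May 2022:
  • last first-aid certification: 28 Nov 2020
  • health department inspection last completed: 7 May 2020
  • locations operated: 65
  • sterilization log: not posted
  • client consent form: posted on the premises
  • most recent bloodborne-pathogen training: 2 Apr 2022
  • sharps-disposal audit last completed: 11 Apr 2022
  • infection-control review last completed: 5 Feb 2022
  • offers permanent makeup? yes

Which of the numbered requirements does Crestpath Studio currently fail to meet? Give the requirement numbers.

1. health department inspection 736 days ago vs limit 540 → not met
2. infection-control review 97 days ago vs limit 90 → not met
3. first-aid certification 531 days ago vs limit 540 → met
4. client consent form present → met
5. sterilization log absent → not met
6. condition 'offers permanent makeup' holds; bloodborne-pathogen training 41 days ago vs limit 45 → met
7. sharps-disposal audit 32 days ago vs limit 60 → met
Not met: 1, 2, 5

1, 2, 5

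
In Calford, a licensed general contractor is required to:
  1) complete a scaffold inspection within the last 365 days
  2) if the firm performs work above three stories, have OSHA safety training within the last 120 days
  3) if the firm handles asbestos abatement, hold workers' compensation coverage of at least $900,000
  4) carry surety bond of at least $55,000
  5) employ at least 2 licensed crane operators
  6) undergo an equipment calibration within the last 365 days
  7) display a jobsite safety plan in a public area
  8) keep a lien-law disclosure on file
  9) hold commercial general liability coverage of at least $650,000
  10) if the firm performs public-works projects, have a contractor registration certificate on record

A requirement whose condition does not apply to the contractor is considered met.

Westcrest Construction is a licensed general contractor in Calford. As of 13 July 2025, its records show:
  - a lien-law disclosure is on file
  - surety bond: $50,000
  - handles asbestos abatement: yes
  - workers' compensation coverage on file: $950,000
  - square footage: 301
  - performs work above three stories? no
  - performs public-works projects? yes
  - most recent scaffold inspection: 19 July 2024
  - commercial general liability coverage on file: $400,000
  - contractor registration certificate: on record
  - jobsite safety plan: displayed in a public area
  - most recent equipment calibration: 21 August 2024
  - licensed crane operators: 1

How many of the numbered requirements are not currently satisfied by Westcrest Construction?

3

1. scaffold inspection 359 days ago vs limit 365 → met
2. condition 'performs work above three stories' does not hold → requirement n/a → met
3. condition 'handles asbestos abatement' holds; workers' compensation coverage $950,000 ≥ $900,000 → met
4. surety bond $50,000 < $55,000 → not met
5. licensed crane operators 1 < 2 → not met
6. equipment calibration 326 days ago vs limit 365 → met
7. jobsite safety plan present → met
8. lien-law disclosure present → met
9. commercial general liability coverage $400,000 < $650,000 → not met
10. condition 'performs public-works projects' holds; contractor registration certificate present → met
Not met: 3 of 10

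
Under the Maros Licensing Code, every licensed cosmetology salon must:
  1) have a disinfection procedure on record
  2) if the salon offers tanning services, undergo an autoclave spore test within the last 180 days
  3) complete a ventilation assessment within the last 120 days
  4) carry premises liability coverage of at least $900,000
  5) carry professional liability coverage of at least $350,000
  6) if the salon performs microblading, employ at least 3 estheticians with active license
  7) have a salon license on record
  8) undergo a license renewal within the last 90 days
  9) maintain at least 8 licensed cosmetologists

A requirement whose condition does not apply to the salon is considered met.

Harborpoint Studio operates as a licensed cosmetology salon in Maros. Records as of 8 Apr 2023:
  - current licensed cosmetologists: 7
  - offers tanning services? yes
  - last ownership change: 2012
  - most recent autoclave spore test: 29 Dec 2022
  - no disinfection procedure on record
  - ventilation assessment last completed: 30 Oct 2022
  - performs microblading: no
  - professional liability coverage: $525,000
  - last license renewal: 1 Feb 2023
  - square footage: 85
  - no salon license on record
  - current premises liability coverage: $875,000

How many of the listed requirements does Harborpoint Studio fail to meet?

5

1. disinfection procedure absent → not met
2. condition 'offers tanning services' holds; autoclave spore test 100 days ago vs limit 180 → met
3. ventilation assessment 160 days ago vs limit 120 → not met
4. premises liability coverage $875,000 < $900,000 → not met
5. professional liability coverage $525,000 ≥ $350,000 → met
6. condition 'performs microblading' does not hold → requirement n/a → met
7. salon license absent → not met
8. license renewal 66 days ago vs limit 90 → met
9. licensed cosmetologists 7 < 8 → not met
Not met: 5 of 9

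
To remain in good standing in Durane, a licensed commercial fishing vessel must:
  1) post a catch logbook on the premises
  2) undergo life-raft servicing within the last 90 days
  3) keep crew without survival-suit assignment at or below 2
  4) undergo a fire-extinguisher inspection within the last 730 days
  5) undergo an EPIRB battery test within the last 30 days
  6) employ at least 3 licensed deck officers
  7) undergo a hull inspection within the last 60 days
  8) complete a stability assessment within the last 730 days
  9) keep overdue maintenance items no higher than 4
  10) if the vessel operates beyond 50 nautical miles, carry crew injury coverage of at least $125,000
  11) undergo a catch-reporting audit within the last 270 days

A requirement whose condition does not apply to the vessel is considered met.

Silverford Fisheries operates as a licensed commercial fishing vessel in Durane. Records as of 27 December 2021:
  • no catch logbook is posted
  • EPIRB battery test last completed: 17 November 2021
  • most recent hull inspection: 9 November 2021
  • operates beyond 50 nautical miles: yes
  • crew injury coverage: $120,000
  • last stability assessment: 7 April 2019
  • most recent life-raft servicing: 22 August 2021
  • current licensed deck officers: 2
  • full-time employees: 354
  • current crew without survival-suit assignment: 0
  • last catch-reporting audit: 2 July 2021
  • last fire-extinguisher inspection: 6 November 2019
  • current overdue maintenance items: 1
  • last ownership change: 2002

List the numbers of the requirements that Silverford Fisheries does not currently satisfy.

1. catch logbook absent → not met
2. life-raft servicing 127 days ago vs limit 90 → not met
3. crew without survival-suit assignment 0 ≤ 2 → met
4. fire-extinguisher inspection 782 days ago vs limit 730 → not met
5. EPIRB battery test 40 days ago vs limit 30 → not met
6. licensed deck officers 2 < 3 → not met
7. hull inspection 48 days ago vs limit 60 → met
8. stability assessment 995 days ago vs limit 730 → not met
9. overdue maintenance items 1 ≤ 4 → met
10. condition 'operates beyond 50 nautical miles' holds; crew injury coverage $120,000 < $125,000 → not met
11. catch-reporting audit 178 days ago vs limit 270 → met
Not met: 1, 2, 4, 5, 6, 8, 10

1, 2, 4, 5, 6, 8, 10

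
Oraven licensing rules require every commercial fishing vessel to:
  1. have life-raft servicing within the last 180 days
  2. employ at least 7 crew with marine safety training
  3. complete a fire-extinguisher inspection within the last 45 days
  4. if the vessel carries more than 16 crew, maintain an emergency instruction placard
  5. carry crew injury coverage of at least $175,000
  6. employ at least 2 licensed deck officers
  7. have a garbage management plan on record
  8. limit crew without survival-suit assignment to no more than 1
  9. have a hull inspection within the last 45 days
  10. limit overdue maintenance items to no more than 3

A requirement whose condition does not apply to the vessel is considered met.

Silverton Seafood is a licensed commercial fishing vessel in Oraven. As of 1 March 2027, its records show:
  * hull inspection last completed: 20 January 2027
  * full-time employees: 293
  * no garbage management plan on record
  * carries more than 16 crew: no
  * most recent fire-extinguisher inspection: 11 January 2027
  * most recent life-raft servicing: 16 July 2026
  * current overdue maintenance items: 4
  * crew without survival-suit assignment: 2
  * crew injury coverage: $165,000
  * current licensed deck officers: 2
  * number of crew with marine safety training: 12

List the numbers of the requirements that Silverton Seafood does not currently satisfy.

1. life-raft servicing 228 days ago vs limit 180 → not met
2. crew with marine safety training 12 ≥ 7 → met
3. fire-extinguisher inspection 49 days ago vs limit 45 → not met
4. condition 'carries more than 16 crew' does not hold → requirement n/a → met
5. crew injury coverage $165,000 < $175,000 → not met
6. licensed deck officers 2 ≥ 2 → met
7. garbage management plan absent → not met
8. crew without survival-suit assignment 2 > 1 → not met
9. hull inspection 40 days ago vs limit 45 → met
10. overdue maintenance items 4 > 3 → not met
Not met: 1, 3, 5, 7, 8, 10

1, 3, 5, 7, 8, 10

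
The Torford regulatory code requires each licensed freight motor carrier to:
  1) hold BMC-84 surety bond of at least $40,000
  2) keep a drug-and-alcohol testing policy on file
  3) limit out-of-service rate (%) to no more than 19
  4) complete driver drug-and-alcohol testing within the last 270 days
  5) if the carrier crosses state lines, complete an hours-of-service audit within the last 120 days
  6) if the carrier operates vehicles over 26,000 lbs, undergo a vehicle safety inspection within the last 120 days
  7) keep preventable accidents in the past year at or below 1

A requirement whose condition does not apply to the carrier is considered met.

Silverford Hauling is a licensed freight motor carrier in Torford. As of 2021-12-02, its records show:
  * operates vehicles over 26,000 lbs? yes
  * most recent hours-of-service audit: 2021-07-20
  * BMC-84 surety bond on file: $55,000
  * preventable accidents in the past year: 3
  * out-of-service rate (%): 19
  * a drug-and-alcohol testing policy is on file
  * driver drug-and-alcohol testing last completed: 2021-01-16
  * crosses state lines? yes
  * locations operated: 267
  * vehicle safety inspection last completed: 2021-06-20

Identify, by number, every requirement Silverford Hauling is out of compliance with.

1. BMC-84 surety bond $55,000 ≥ $40,000 → met
2. drug-and-alcohol testing policy present → met
3. out-of-service rate (%) 19 ≤ 19 → met
4. driver drug-and-alcohol testing 320 days ago vs limit 270 → not met
5. condition 'crosses state lines' holds; hours-of-service audit 135 days ago vs limit 120 → not met
6. condition 'operates vehicles over 26,000 lbs' holds; vehicle safety inspection 165 days ago vs limit 120 → not met
7. preventable accidents in the past year 3 > 1 → not met
Not met: 4, 5, 6, 7

4, 5, 6, 7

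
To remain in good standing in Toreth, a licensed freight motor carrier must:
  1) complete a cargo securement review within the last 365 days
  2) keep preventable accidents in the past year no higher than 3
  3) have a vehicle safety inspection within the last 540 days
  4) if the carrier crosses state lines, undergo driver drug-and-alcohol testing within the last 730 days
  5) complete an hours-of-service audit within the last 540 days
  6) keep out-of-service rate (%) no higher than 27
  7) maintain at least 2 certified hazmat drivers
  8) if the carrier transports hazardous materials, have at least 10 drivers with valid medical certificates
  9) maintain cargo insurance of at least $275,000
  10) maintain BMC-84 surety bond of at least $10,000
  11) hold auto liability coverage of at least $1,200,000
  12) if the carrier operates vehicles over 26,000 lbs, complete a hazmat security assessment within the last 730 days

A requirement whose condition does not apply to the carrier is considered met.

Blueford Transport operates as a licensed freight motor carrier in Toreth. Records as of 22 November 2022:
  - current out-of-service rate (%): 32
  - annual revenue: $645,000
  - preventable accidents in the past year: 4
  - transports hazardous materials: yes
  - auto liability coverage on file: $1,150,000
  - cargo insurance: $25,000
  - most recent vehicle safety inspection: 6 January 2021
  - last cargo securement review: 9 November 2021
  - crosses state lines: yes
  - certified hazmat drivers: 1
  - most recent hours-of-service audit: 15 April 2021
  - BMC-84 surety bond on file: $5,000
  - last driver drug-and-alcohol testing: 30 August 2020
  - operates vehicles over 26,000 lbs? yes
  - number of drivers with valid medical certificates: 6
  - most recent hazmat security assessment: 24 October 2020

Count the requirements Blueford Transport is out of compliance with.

1. cargo securement review 378 days ago vs limit 365 → not met
2. preventable accidents in the past year 4 > 3 → not met
3. vehicle safety inspection 685 days ago vs limit 540 → not met
4. condition 'crosses state lines' holds; driver drug-and-alcohol testing 814 days ago vs limit 730 → not met
5. hours-of-service audit 586 days ago vs limit 540 → not met
6. out-of-service rate (%) 32 > 27 → not met
7. certified hazmat drivers 1 < 2 → not met
8. condition 'transports hazardous materials' holds; drivers with valid medical certificates 6 < 10 → not met
9. cargo insurance $25,000 < $275,000 → not met
10. BMC-84 surety bond $5,000 < $10,000 → not met
11. auto liability coverage $1,150,000 < $1,200,000 → not met
12. condition 'operates vehicles over 26,000 lbs' holds; hazmat security assessment 759 days ago vs limit 730 → not met
Not met: 12 of 12

12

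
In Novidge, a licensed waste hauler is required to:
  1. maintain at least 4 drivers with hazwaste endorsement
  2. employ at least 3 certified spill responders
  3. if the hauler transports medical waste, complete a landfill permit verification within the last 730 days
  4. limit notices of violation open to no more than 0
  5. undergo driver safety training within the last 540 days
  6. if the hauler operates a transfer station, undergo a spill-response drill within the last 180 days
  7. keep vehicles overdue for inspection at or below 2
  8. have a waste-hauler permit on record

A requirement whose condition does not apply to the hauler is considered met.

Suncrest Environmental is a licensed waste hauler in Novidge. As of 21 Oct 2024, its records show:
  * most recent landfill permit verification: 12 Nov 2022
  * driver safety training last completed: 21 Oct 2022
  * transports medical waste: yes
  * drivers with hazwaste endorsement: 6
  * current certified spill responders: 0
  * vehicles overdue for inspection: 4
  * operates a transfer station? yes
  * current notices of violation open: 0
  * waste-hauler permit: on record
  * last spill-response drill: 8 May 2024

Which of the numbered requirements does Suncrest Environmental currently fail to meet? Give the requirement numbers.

2, 5, 7

1. drivers with hazwaste endorsement 6 ≥ 4 → met
2. certified spill responders 0 < 3 → not met
3. condition 'transports medical waste' holds; landfill permit verification 709 days ago vs limit 730 → met
4. notices of violation open 0 ≤ 0 → met
5. driver safety training 731 days ago vs limit 540 → not met
6. condition 'operates a transfer station' holds; spill-response drill 166 days ago vs limit 180 → met
7. vehicles overdue for inspection 4 > 2 → not met
8. waste-hauler permit present → met
Not met: 2, 5, 7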